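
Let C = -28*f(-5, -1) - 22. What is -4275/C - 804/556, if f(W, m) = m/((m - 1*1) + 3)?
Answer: -198477/278 ≈ -713.95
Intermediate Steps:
f(W, m) = m/(2 + m) (f(W, m) = m/((m - 1) + 3) = m/((-1 + m) + 3) = m/(2 + m))
C = 6 (C = -(-28)/(2 - 1) - 22 = -(-28)/1 - 22 = -(-28) - 22 = -28*(-1) - 22 = 28 - 22 = 6)
-4275/C - 804/556 = -4275/6 - 804/556 = -4275*⅙ - 804*1/556 = -1425/2 - 201/139 = -198477/278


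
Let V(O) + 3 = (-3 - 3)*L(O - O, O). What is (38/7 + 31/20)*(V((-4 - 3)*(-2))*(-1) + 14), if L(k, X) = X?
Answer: 98677/140 ≈ 704.84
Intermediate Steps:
V(O) = -3 - 6*O (V(O) = -3 + (-3 - 3)*O = -3 - 6*O)
(38/7 + 31/20)*(V((-4 - 3)*(-2))*(-1) + 14) = (38/7 + 31/20)*((-3 - 6*(-4 - 3)*(-2))*(-1) + 14) = (38*(1/7) + 31*(1/20))*((-3 - (-42)*(-2))*(-1) + 14) = (38/7 + 31/20)*((-3 - 6*14)*(-1) + 14) = 977*((-3 - 84)*(-1) + 14)/140 = 977*(-87*(-1) + 14)/140 = 977*(87 + 14)/140 = (977/140)*101 = 98677/140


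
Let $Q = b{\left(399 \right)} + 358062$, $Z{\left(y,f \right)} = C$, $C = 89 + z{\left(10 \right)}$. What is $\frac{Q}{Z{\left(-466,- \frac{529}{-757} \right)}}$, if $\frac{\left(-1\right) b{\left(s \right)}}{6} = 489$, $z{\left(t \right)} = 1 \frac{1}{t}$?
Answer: $\frac{1183760}{297} \approx 3985.7$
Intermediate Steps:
$z{\left(t \right)} = \frac{1}{t}$
$C = \frac{891}{10}$ ($C = 89 + \frac{1}{10} = \frac{891}{10} \approx 89.1$)
$b{\left(s \right)} = -2934$ ($b{\left(s \right)} = \left(-6\right) 489 = -2934$)
$Z{\left(y,f \right)} = \frac{891}{10}$
$Q = 355128$ ($Q = -2934 + 358062 = 355128$)
$\frac{Q}{Z{\left(-466,- \frac{529}{-757} \right)}} = \frac{355128}{\frac{891}{10}} = 355128 \cdot \frac{10}{891} = \frac{1183760}{297}$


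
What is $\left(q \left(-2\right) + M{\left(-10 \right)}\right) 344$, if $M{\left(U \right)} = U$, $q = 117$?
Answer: $-83936$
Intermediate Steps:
$\left(q \left(-2\right) + M{\left(-10 \right)}\right) 344 = \left(117 \left(-2\right) - 10\right) 344 = \left(-234 - 10\right) 344 = \left(-244\right) 344 = -83936$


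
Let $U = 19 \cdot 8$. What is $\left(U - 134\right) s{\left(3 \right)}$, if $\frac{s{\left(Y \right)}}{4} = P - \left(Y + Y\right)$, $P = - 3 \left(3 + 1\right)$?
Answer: $-1296$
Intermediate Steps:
$P = -12$ ($P = \left(-3\right) 4 = -12$)
$U = 152$
$s{\left(Y \right)} = -48 - 8 Y$ ($s{\left(Y \right)} = 4 \left(-12 - \left(Y + Y\right)\right) = 4 \left(-12 - 2 Y\right) = -48 - 8 Y$)
$\left(U - 134\right) s{\left(3 \right)} = \left(152 - 134\right) \left(-48 - 24\right) = 18 \left(-48 - 24\right) = 18 \left(-72\right) = -1296$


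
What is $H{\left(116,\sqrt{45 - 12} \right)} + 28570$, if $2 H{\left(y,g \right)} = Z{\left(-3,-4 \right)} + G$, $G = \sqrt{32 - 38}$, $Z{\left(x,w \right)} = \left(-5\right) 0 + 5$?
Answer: $\frac{57145}{2} + \frac{i \sqrt{6}}{2} \approx 28573.0 + 1.2247 i$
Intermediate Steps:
$Z{\left(x,w \right)} = 5$ ($Z{\left(x,w \right)} = 0 + 5 = 5$)
$G = i \sqrt{6}$ ($G = \sqrt{-6} = i \sqrt{6} \approx 2.4495 i$)
$H{\left(y,g \right)} = \frac{5}{2} + \frac{i \sqrt{6}}{2}$ ($H{\left(y,g \right)} = \frac{5 + i \sqrt{6}}{2} = \frac{5}{2} + \frac{i \sqrt{6}}{2}$)
$H{\left(116,\sqrt{45 - 12} \right)} + 28570 = \left(\frac{5}{2} + \frac{i \sqrt{6}}{2}\right) + 28570 = \frac{57145}{2} + \frac{i \sqrt{6}}{2}$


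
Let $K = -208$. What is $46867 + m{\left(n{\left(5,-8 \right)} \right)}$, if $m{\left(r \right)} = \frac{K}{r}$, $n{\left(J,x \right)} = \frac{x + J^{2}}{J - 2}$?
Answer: $\frac{796115}{17} \approx 46830.0$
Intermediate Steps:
$n{\left(J,x \right)} = \frac{x + J^{2}}{-2 + J}$
$m{\left(r \right)} = - \frac{208}{r}$
$46867 + m{\left(n{\left(5,-8 \right)} \right)} = 46867 - \frac{208}{\frac{1}{-2 + 5} \left(-8 + 5^{2}\right)} = 46867 - \frac{208}{\frac{1}{3} \left(-8 + 25\right)} = 46867 - \frac{208}{\frac{1}{3} \cdot 17} = 46867 - \frac{208}{\frac{17}{3}} = 46867 - \frac{624}{17} = \frac{796115}{17}$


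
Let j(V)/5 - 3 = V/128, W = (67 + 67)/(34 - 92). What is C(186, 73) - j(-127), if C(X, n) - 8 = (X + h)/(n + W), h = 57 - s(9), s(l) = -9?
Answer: 200187/131200 ≈ 1.5258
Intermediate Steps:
W = -67/29 (W = 134/(-58) = 134*(-1/58) = -67/29 ≈ -2.3103)
j(V) = 15 + 5*V/128 (j(V) = 15 + 5*(V/128) = 15 + 5*V/128)
h = 66 (h = 57 - 1*(-9) = 57 + 9 = 66)
C(X, n) = 8 + (66 + X)/(-67/29 + n) (C(X, n) = 8 + (X + 66)/(n - 67/29) = 8 + (66 + X)/(-67/29 + n))
C(186, 73) - j(-127) = (1378 + 29*186 + 232*73)/(-67 + 29*73) - (15 + (5/128)*(-127)) = (1378 + 5394 + 16936)/(-67 + 2117) - (15 - 635/128) = 23708/2050 - 1*1285/128 = (1/2050)*23708 - 1285/128 = 11854/1025 - 1285/128 = 200187/131200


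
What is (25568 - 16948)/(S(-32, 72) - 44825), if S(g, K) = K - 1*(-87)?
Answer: -4310/22333 ≈ -0.19299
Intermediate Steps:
S(g, K) = 87 + K (S(g, K) = K + 87 = 87 + K)
(25568 - 16948)/(S(-32, 72) - 44825) = (25568 - 16948)/((87 + 72) - 44825) = 8620/(159 - 44825) = 8620/(-44666) = 8620*(-1/44666) = -4310/22333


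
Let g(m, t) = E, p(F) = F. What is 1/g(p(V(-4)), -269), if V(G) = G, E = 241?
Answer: 1/241 ≈ 0.0041494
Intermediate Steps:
g(m, t) = 241
1/g(p(V(-4)), -269) = 1/241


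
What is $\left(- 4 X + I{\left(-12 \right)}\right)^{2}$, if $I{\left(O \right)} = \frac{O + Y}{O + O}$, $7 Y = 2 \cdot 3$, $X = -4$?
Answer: $\frac{212521}{784} \approx 271.07$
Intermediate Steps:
$Y = \frac{6}{7}$ ($Y = \frac{2 \cdot 3}{7} = \frac{1}{7} \cdot 6 = \frac{6}{7} \approx 0.85714$)
$I{\left(O \right)} = \frac{\frac{6}{7} + O}{2 O}$ ($I{\left(O \right)} = \frac{O + \frac{6}{7}}{O + O} = \frac{\frac{6}{7} + O}{2 O}$)
$\left(- 4 X + I{\left(-12 \right)}\right)^{2} = \left(\left(-4\right) \left(-4\right) + \frac{6 + 7 \left(-12\right)}{14 \left(-12\right)}\right)^{2} = \left(16 + \frac{1}{14} \left(- \frac{1}{12}\right) \left(6 - 84\right)\right)^{2} = \left(16 + \frac{1}{14} \left(- \frac{1}{12}\right) \left(-78\right)\right)^{2} = \left(16 + \frac{13}{28}\right)^{2} = \left(\frac{461}{28}\right)^{2} = \frac{212521}{784}$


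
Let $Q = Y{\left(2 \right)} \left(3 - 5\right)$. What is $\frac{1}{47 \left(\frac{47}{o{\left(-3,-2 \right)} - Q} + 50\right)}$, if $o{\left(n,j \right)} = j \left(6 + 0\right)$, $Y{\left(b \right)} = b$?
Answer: $\frac{8}{16591} \approx 0.00048219$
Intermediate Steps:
$o{\left(n,j \right)} = 6 j$ ($o{\left(n,j \right)} = j 6 = 6 j$)
$Q = -4$ ($Q = 2 \left(3 - 5\right) = 2 \left(-2\right) = -4$)
$\frac{1}{47 \left(\frac{47}{o{\left(-3,-2 \right)} - Q} + 50\right)} = \frac{1}{47 \left(\frac{47}{6 \left(-2\right) - -4} + 50\right)} = \frac{1}{47 \left(\frac{47}{-12 + 4} + 50\right)} = \frac{1}{47 \left(\frac{47}{-8} + 50\right)} = \frac{1}{47 \left(47 \left(- \frac{1}{8}\right) + 50\right)} = \frac{1}{47 \left(- \frac{47}{8} + 50\right)} = \frac{1}{47 \cdot \frac{353}{8}} = \frac{1}{\frac{16591}{8}} = \frac{8}{16591}$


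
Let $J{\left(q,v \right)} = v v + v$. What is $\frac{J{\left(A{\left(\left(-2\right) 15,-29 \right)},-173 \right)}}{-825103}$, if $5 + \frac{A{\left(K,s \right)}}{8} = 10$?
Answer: $- \frac{29756}{825103} \approx -0.036063$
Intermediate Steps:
$A{\left(K,s \right)} = 40$ ($A{\left(K,s \right)} = -40 + 8 \cdot 10 = -40 + 80 = 40$)
$J{\left(q,v \right)} = v + v^{2}$ ($J{\left(q,v \right)} = v^{2} + v = v + v^{2}$)
$\frac{J{\left(A{\left(\left(-2\right) 15,-29 \right)},-173 \right)}}{-825103} = \frac{\left(-173\right) \left(1 - 173\right)}{-825103} = \left(-173\right) \left(-172\right) \left(- \frac{1}{825103}\right) = 29756 \left(- \frac{1}{825103}\right) = - \frac{29756}{825103}$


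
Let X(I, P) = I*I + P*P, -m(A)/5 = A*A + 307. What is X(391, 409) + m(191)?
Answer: 136222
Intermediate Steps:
m(A) = -1535 - 5*A**2 (m(A) = -5*(A*A + 307) = -5*(A**2 + 307) = -5*(307 + A**2) = -1535 - 5*A**2)
X(I, P) = I**2 + P**2
X(391, 409) + m(191) = (391**2 + 409**2) + (-1535 - 5*191**2) = (152881 + 167281) + (-1535 - 5*36481) = 320162 + (-1535 - 182405) = 320162 - 183940 = 136222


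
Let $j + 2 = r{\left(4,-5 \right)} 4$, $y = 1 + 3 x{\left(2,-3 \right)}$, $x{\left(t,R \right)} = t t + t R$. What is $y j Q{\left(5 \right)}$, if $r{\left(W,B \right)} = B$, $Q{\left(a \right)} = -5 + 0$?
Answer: $-550$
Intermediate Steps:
$Q{\left(a \right)} = -5$
$x{\left(t,R \right)} = t^{2} + R t$
$y = -5$ ($y = 1 + 3 \cdot 2 \left(-3 + 2\right) = 1 + 3 \cdot 2 \left(-1\right) = 1 + 3 \left(-2\right) = 1 - 6 = -5$)
$j = -22$ ($j = -2 - 20 = -22$)
$y j Q{\left(5 \right)} = \left(-5\right) \left(-22\right) \left(-5\right) = 110 \left(-5\right) = -550$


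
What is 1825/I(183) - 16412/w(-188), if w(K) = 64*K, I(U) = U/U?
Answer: 5493703/3008 ≈ 1826.4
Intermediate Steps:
I(U) = 1
1825/I(183) - 16412/w(-188) = 1825/1 - 16412/(64*(-188)) = 1825*1 - 16412/(-12032) = 1825 - 16412*(-1/12032) = 1825 + 4103/3008 = 5493703/3008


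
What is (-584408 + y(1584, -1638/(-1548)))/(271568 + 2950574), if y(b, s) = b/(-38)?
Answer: -504752/2782759 ≈ -0.18139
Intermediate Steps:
y(b, s) = -b/38 (y(b, s) = b*(-1/38) = -b/38)
(-584408 + y(1584, -1638/(-1548)))/(271568 + 2950574) = (-584408 - 1/38*1584)/(271568 + 2950574) = (-584408 - 792/19)/3222142 = -11104544/19*1/3222142 = -504752/2782759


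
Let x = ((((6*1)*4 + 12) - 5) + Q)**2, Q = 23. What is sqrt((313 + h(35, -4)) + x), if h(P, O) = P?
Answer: 8*sqrt(51) ≈ 57.131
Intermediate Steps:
x = 2916 (x = ((((6*1)*4 + 12) - 5) + 23)**2 = (((6*4 + 12) - 5) + 23)**2 = (((24 + 12) - 5) + 23)**2 = ((36 - 5) + 23)**2 = (31 + 23)**2 = 54**2 = 2916)
sqrt((313 + h(35, -4)) + x) = sqrt((313 + 35) + 2916) = sqrt(348 + 2916) = sqrt(3264) = 8*sqrt(51)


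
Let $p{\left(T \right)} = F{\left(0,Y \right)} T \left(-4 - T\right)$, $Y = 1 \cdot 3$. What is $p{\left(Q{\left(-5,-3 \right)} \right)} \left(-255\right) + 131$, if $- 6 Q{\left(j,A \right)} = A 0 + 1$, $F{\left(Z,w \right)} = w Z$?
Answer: $131$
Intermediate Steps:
$Y = 3$
$F{\left(Z,w \right)} = Z w$
$Q{\left(j,A \right)} = - \frac{1}{6}$ ($Q{\left(j,A \right)} = - \frac{A 0 + 1}{6} = - \frac{0 + 1}{6} = \left(- \frac{1}{6}\right) 1 = - \frac{1}{6}$)
$p{\left(T \right)} = 0$ ($p{\left(T \right)} = 0 \cdot 3 T \left(-4 - T\right) = 0 T \left(-4 - T\right) = 0 \left(-4 - T\right) = 0$)
$p{\left(Q{\left(-5,-3 \right)} \right)} \left(-255\right) + 131 = 0 \left(-255\right) + 131 = 0 + 131 = 131$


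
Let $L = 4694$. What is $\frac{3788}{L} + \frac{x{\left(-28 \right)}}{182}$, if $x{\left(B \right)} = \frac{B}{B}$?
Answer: $\frac{347055}{427154} \approx 0.81248$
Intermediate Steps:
$x{\left(B \right)} = 1$
$\frac{3788}{L} + \frac{x{\left(-28 \right)}}{182} = \frac{3788}{4694} + 1 \cdot \frac{1}{182} = 3788 \cdot \frac{1}{4694} + 1 \cdot \frac{1}{182} = \frac{1894}{2347} + \frac{1}{182} = \frac{347055}{427154}$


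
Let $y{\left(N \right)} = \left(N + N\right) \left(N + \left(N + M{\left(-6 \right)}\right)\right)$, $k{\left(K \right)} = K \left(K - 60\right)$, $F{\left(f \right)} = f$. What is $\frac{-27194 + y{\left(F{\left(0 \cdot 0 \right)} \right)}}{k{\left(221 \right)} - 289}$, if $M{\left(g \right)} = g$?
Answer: $- \frac{13597}{17646} \approx -0.77054$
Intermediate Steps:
$k{\left(K \right)} = K \left(-60 + K\right)$
$y{\left(N \right)} = 2 N \left(-6 + 2 N\right)$ ($y{\left(N \right)} = \left(N + N\right) \left(N + \left(N - 6\right)\right) = 2 N \left(N + \left(-6 + N\right)\right) = 2 N \left(-6 + 2 N\right)$)
$\frac{-27194 + y{\left(F{\left(0 \cdot 0 \right)} \right)}}{k{\left(221 \right)} - 289} = \frac{-27194 + 4 \cdot 0 \cdot 0 \left(-3 + 0 \cdot 0\right)}{221 \left(-60 + 221\right) - 289} = \frac{-27194 + 4 \cdot 0 \left(-3 + 0\right)}{221 \cdot 161 - 289} = \frac{-27194 + 4 \cdot 0 \left(-3\right)}{35581 - 289} = \frac{-27194 + 0}{35292} = \left(-27194\right) \frac{1}{35292} = - \frac{13597}{17646}$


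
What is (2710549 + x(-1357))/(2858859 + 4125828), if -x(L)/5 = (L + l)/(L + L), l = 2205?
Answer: 1226072371/3159406753 ≈ 0.38807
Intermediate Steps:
x(L) = -5*(2205 + L)/(2*L) (x(L) = -5*(L + 2205)/(L + L) = -5*(2205 + L)/(2*L))
(2710549 + x(-1357))/(2858859 + 4125828) = (2710549 + (5/2)*(-2205 - 1*(-1357))/(-1357))/(2858859 + 4125828) = (2710549 + (5/2)*(-1/1357)*(-2205 + 1357))/6984687 = (2710549 + (5/2)*(-1/1357)*(-848))*(1/6984687) = (2710549 + 2120/1357)*(1/6984687) = (3678217113/1357)*(1/6984687) = 1226072371/3159406753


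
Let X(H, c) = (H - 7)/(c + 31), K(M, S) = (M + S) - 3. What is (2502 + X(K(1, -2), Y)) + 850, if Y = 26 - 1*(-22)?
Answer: 264797/79 ≈ 3351.9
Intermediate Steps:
K(M, S) = -3 + M + S
Y = 48 (Y = 26 + 22 = 48)
X(H, c) = (-7 + H)/(31 + c)
(2502 + X(K(1, -2), Y)) + 850 = (2502 + (-7 + (-3 + 1 - 2))/(31 + 48)) + 850 = (2502 + (-7 - 4)/79) + 850 = (2502 + (1/79)*(-11)) + 850 = (2502 - 11/79) + 850 = 197647/79 + 850 = 264797/79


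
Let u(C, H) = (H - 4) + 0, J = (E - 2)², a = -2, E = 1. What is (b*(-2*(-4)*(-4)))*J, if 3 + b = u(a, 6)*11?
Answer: -608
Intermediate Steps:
J = 1 (J = (1 - 2)² = (-1)² = 1)
u(C, H) = -4 + H (u(C, H) = (-4 + H) + 0 = -4 + H)
b = 19 (b = -3 + (-4 + 6)*11 = -3 + 2*11 = -3 + 22 = 19)
(b*(-2*(-4)*(-4)))*J = (19*(-2*(-4)*(-4)))*1 = (19*(8*(-4)))*1 = (19*(-32))*1 = -608*1 = -608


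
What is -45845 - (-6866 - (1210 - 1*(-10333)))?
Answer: -27436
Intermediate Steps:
-45845 - (-6866 - (1210 - 1*(-10333))) = -45845 - (-6866 - (1210 + 10333)) = -45845 - (-6866 - 1*11543) = -45845 - (-6866 - 11543) = -45845 - 1*(-18409) = -45845 + 18409 = -27436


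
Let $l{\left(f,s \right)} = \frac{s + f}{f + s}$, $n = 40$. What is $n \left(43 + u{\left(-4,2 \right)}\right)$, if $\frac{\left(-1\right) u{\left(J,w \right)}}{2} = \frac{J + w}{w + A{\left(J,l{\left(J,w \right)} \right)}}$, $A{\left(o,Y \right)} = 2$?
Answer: $1760$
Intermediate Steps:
$l{\left(f,s \right)} = 1$ ($l{\left(f,s \right)} = \frac{f + s}{f + s} = 1$)
$u{\left(J,w \right)} = - \frac{2 \left(J + w\right)}{2 + w}$ ($u{\left(J,w \right)} = - 2 \frac{J + w}{w + 2} = - 2 \frac{J + w}{2 + w} = - \frac{2 \left(J + w\right)}{2 + w}$)
$n \left(43 + u{\left(-4,2 \right)}\right) = 40 \left(43 + \frac{2 \left(\left(-1\right) \left(-4\right) - 2\right)}{2 + 2}\right) = 40 \left(43 + \frac{2 \left(4 - 2\right)}{4}\right) = 40 \left(43 + 2 \cdot \frac{1}{4} \cdot 2\right) = 40 \left(43 + 1\right) = 40 \cdot 44 = 1760$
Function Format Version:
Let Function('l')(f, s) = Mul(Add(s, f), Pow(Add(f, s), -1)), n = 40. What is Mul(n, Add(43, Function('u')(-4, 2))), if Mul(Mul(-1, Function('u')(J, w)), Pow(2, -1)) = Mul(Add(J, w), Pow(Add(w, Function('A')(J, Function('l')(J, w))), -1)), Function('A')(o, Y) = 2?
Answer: 1760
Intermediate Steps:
Function('l')(f, s) = 1 (Function('l')(f, s) = Mul(Add(f, s), Pow(Add(f, s), -1)) = 1)
Function('u')(J, w) = Mul(-2, Pow(Add(2, w), -1), Add(J, w)) (Function('u')(J, w) = Mul(-2, Mul(Add(J, w), Pow(Add(w, 2), -1))) = Mul(-2, Mul(Add(J, w), Pow(Add(2, w), -1))) = Mul(-2, Mul(Pow(Add(2, w), -1), Add(J, w))) = Mul(-2, Pow(Add(2, w), -1), Add(J, w)))
Mul(n, Add(43, Function('u')(-4, 2))) = Mul(40, Add(43, Mul(2, Pow(Add(2, 2), -1), Add(Mul(-1, -4), Mul(-1, 2))))) = Mul(40, Add(43, Mul(2, Pow(4, -1), Add(4, -2)))) = Mul(40, Add(43, Mul(2, Rational(1, 4), 2))) = Mul(40, Add(43, 1)) = Mul(40, 44) = 1760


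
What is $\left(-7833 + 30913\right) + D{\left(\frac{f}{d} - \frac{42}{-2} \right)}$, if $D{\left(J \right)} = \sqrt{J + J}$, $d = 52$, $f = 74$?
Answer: $23080 + \frac{\sqrt{7579}}{13} \approx 23087.0$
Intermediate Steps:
$D{\left(J \right)} = \sqrt{2} \sqrt{J}$ ($D{\left(J \right)} = \sqrt{2 J} = \sqrt{2} \sqrt{J}$)
$\left(-7833 + 30913\right) + D{\left(\frac{f}{d} - \frac{42}{-2} \right)} = \left(-7833 + 30913\right) + \sqrt{2} \sqrt{\frac{74}{52} - \frac{42}{-2}} = 23080 + \sqrt{2} \sqrt{74 \cdot \frac{1}{52} - -21} = 23080 + \sqrt{2} \sqrt{\frac{37}{26} + 21} = 23080 + \sqrt{2} \sqrt{\frac{583}{26}} = 23080 + \sqrt{2} \frac{\sqrt{15158}}{26} = 23080 + \frac{\sqrt{7579}}{13}$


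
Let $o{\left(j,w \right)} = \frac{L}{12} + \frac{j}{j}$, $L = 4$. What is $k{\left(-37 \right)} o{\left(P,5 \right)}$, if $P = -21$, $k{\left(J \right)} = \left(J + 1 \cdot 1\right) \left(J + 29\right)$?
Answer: $384$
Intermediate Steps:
$k{\left(J \right)} = \left(1 + J\right) \left(29 + J\right)$ ($k{\left(J \right)} = \left(J + 1\right) \left(29 + J\right) = \left(1 + J\right) \left(29 + J\right)$)
$o{\left(j,w \right)} = \frac{4}{3}$ ($o{\left(j,w \right)} = \frac{4}{12} + \frac{j}{j} = 4 \cdot \frac{1}{12} + 1 = \frac{1}{3} + 1 = \frac{4}{3}$)
$k{\left(-37 \right)} o{\left(P,5 \right)} = \left(29 + \left(-37\right)^{2} + 30 \left(-37\right)\right) \frac{4}{3} = \left(29 + 1369 - 1110\right) \frac{4}{3} = 288 \cdot \frac{4}{3} = 384$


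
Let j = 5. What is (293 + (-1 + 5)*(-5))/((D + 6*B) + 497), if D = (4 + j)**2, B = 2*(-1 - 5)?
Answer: 273/506 ≈ 0.53953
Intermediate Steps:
B = -12 (B = 2*(-6) = -12)
D = 81 (D = (4 + 5)**2 = 9**2 = 81)
(293 + (-1 + 5)*(-5))/((D + 6*B) + 497) = (293 + (-1 + 5)*(-5))/((81 + 6*(-12)) + 497) = (293 + 4*(-5))/((81 - 72) + 497) = (293 - 20)/(9 + 497) = 273/506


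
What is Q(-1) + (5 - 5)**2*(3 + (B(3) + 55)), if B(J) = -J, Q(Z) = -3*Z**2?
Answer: -3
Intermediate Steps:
Q(-1) + (5 - 5)**2*(3 + (B(3) + 55)) = -3*(-1)**2 + (5 - 5)**2*(3 + (-1*3 + 55)) = -3*1 + 0**2*(3 + (-3 + 55)) = -3 + 0*(3 + 52) = -3 + 0*55 = -3 + 0 = -3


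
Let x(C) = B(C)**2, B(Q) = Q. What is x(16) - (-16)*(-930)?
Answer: -14624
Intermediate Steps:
x(C) = C**2
x(16) - (-16)*(-930) = 16**2 - (-16)*(-930) = 256 - 1*14880 = 256 - 14880 = -14624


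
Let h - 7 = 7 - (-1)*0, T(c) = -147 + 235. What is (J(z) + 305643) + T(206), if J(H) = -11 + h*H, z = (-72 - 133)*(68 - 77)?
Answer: 331550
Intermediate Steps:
T(c) = 88
h = 14 (h = 7 + (7 - (-1)*0) = 7 + (7 - 1*0) = 7 + (7 + 0) = 7 + 7 = 14)
z = 1845 (z = -205*(-9) = 1845)
J(H) = -11 + 14*H
(J(z) + 305643) + T(206) = ((-11 + 14*1845) + 305643) + 88 = ((-11 + 25830) + 305643) + 88 = (25819 + 305643) + 88 = 331462 + 88 = 331550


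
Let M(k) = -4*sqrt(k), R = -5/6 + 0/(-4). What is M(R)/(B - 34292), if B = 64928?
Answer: -I*sqrt(30)/45954 ≈ -0.00011919*I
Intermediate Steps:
R = -5/6 (R = -5*1/6 + 0*(-1/4) = -5/6 + 0 = -5/6 ≈ -0.83333)
M(R)/(B - 34292) = (-2*I*sqrt(30)/3)/(64928 - 34292) = (-2*I*sqrt(30)/3)/30636 = -I*sqrt(30)/45954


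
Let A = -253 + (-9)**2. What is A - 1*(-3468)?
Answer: 3296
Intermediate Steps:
A = -172 (A = -253 + 81 = -172)
A - 1*(-3468) = -172 - 1*(-3468) = -172 + 3468 = 3296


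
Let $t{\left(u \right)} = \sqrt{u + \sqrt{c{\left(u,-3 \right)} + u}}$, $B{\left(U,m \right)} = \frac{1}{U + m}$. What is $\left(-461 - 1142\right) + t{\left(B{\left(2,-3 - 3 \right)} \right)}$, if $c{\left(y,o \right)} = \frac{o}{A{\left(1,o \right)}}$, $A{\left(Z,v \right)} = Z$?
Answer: $-1603 + \frac{\sqrt{-1 + 2 i \sqrt{13}}}{2} \approx -1602.1 + 1.0174 i$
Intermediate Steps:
$c{\left(y,o \right)} = o$ ($c{\left(y,o \right)} = \frac{o}{1} = o 1 = o$)
$t{\left(u \right)} = \sqrt{u + \sqrt{-3 + u}}$
$\left(-461 - 1142\right) + t{\left(B{\left(2,-3 - 3 \right)} \right)} = \left(-461 - 1142\right) + \sqrt{\frac{1}{2 - 6} + \sqrt{-3 + \frac{1}{2 - 6}}} = -1603 + \sqrt{\frac{1}{2 - 6} + \sqrt{-3 + \frac{1}{2 - 6}}} = -1603 + \sqrt{\frac{1}{-4} + \sqrt{-3 + \frac{1}{-4}}} = -1603 + \sqrt{- \frac{1}{4} + \sqrt{-3 - \frac{1}{4}}} = -1603 + \sqrt{- \frac{1}{4} + \sqrt{- \frac{13}{4}}} = -1603 + \sqrt{- \frac{1}{4} + \frac{i \sqrt{13}}{2}}$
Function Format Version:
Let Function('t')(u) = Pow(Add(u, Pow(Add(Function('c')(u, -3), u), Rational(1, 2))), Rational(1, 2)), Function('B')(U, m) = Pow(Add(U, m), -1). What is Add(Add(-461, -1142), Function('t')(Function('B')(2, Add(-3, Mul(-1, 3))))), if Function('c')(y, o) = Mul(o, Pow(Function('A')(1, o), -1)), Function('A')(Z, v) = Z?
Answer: Add(-1603, Mul(Rational(1, 2), Pow(Add(-1, Mul(2, I, Pow(13, Rational(1, 2)))), Rational(1, 2)))) ≈ Add(-1602.1, Mul(1.0174, I))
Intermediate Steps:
Function('c')(y, o) = o (Function('c')(y, o) = Mul(o, Pow(1, -1)) = Mul(o, 1) = o)
Function('t')(u) = Pow(Add(u, Pow(Add(-3, u), Rational(1, 2))), Rational(1, 2))
Add(Add(-461, -1142), Function('t')(Function('B')(2, Add(-3, Mul(-1, 3))))) = Add(Add(-461, -1142), Pow(Add(Pow(Add(2, Add(-3, Mul(-1, 3))), -1), Pow(Add(-3, Pow(Add(2, Add(-3, Mul(-1, 3))), -1)), Rational(1, 2))), Rational(1, 2))) = Add(-1603, Pow(Add(Pow(Add(2, Add(-3, -3)), -1), Pow(Add(-3, Pow(Add(2, Add(-3, -3)), -1)), Rational(1, 2))), Rational(1, 2))) = Add(-1603, Pow(Add(Pow(Add(2, -6), -1), Pow(Add(-3, Pow(Add(2, -6), -1)), Rational(1, 2))), Rational(1, 2))) = Add(-1603, Pow(Add(Pow(-4, -1), Pow(Add(-3, Pow(-4, -1)), Rational(1, 2))), Rational(1, 2))) = Add(-1603, Pow(Add(Rational(-1, 4), Pow(Add(-3, Rational(-1, 4)), Rational(1, 2))), Rational(1, 2))) = Add(-1603, Pow(Add(Rational(-1, 4), Pow(Rational(-13, 4), Rational(1, 2))), Rational(1, 2))) = Add(-1603, Pow(Add(Rational(-1, 4), Mul(Rational(1, 2), I, Pow(13, Rational(1, 2)))), Rational(1, 2)))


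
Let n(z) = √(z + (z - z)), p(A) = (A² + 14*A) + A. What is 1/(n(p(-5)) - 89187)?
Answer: -89187/7954321019 - 5*I*√2/7954321019 ≈ -1.1212e-5 - 8.8896e-10*I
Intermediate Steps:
p(A) = A² + 15*A
n(z) = √z (n(z) = √(z + 0) = √z)
1/(n(p(-5)) - 89187) = 1/(√(-5*(15 - 5)) - 89187) = 1/(√(-5*10) - 89187) = 1/(√(-50) - 89187) = 1/(5*I*√2 - 89187) = 1/(-89187 + 5*I*√2)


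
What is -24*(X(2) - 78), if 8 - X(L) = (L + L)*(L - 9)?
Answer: 1008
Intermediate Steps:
X(L) = 8 - 2*L*(-9 + L) (X(L) = 8 - (L + L)*(L - 9) = 8 - 2*L*(-9 + L))
-24*(X(2) - 78) = -24*((8 - 2*2² + 18*2) - 78) = -24*((8 - 2*4 + 36) - 78) = -24*((8 - 8 + 36) - 78) = -24*(36 - 78) = -24*(-42) = 1008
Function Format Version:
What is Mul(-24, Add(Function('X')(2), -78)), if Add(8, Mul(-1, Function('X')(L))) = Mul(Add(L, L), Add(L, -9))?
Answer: 1008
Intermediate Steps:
Function('X')(L) = Add(8, Mul(-2, L, Add(-9, L))) (Function('X')(L) = Add(8, Mul(-1, Mul(Add(L, L), Add(L, -9)))) = Add(8, Mul(-1, Mul(Mul(2, L), Add(-9, L)))) = Add(8, Mul(-1, Mul(2, L, Add(-9, L)))) = Add(8, Mul(-2, L, Add(-9, L))))
Mul(-24, Add(Function('X')(2), -78)) = Mul(-24, Add(Add(8, Mul(-2, Pow(2, 2)), Mul(18, 2)), -78)) = Mul(-24, Add(Add(8, Mul(-2, 4), 36), -78)) = Mul(-24, Add(Add(8, -8, 36), -78)) = Mul(-24, Add(36, -78)) = Mul(-24, -42) = 1008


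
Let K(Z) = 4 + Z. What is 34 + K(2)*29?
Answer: 208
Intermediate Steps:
34 + K(2)*29 = 34 + (4 + 2)*29 = 34 + 6*29 = 34 + 174 = 208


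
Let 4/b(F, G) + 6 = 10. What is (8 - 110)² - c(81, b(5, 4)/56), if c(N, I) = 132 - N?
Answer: 10353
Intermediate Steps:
b(F, G) = 1 (b(F, G) = 4/(-6 + 10) = 4/4 = 4*(¼) = 1)
(8 - 110)² - c(81, b(5, 4)/56) = (8 - 110)² - (132 - 1*81) = (-102)² - (132 - 81) = 10404 - 1*51 = 10404 - 51 = 10353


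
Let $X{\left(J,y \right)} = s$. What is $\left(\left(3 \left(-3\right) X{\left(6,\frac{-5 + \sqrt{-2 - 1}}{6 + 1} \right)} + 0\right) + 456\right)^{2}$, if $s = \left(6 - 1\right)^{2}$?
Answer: $53361$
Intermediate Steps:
$s = 25$ ($s = 5^{2} = 25$)
$X{\left(J,y \right)} = 25$
$\left(\left(3 \left(-3\right) X{\left(6,\frac{-5 + \sqrt{-2 - 1}}{6 + 1} \right)} + 0\right) + 456\right)^{2} = \left(\left(3 \left(-3\right) 25 + 0\right) + 456\right)^{2} = \left(\left(\left(-9\right) 25 + 0\right) + 456\right)^{2} = \left(\left(-225 + 0\right) + 456\right)^{2} = \left(-225 + 456\right)^{2} = 231^{2} = 53361$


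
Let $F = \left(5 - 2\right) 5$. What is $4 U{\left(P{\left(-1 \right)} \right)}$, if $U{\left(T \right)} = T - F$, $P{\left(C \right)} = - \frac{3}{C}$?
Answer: $-48$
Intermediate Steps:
$F = 15$ ($F = 3 \cdot 5 = 15$)
$U{\left(T \right)} = -15 + T$ ($U{\left(T \right)} = T - 15 = -15 + T$)
$4 U{\left(P{\left(-1 \right)} \right)} = 4 \left(-15 - \frac{3}{-1}\right) = 4 \left(-15 - -3\right) = 4 \left(-15 + 3\right) = 4 \left(-12\right) = -48$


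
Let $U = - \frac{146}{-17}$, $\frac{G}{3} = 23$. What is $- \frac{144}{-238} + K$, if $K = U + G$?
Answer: $\frac{9305}{119} \approx 78.193$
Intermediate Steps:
$G = 69$ ($G = 3 \cdot 23 = 69$)
$U = \frac{146}{17}$ ($U = \left(-146\right) \left(- \frac{1}{17}\right) = \frac{146}{17} \approx 8.5882$)
$K = \frac{1319}{17}$ ($K = \frac{146}{17} + 69 = \frac{1319}{17} \approx 77.588$)
$- \frac{144}{-238} + K = - \frac{144}{-238} + \frac{1319}{17} = \left(-144\right) \left(- \frac{1}{238}\right) + \frac{1319}{17} = \frac{72}{119} + \frac{1319}{17} = \frac{9305}{119}$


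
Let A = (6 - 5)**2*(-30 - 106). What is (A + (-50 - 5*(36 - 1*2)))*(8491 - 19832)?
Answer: 4037396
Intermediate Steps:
A = -136 (A = 1**2*(-136) = 1*(-136) = -136)
(A + (-50 - 5*(36 - 1*2)))*(8491 - 19832) = (-136 + (-50 - 5*(36 - 1*2)))*(8491 - 19832) = (-136 + (-50 - 5*(36 - 2)))*(-11341) = (-136 + (-50 - 5*34))*(-11341) = (-136 + (-50 - 170))*(-11341) = (-136 - 220)*(-11341) = -356*(-11341) = 4037396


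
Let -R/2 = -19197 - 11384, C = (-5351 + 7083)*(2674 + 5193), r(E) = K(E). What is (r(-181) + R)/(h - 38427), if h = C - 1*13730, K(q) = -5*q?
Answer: 62067/13573487 ≈ 0.0045727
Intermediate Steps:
r(E) = -5*E
C = 13625644 (C = 1732*7867 = 13625644)
h = 13611914 (h = 13625644 - 1*13730 = 13625644 - 13730 = 13611914)
R = 61162 (R = -2*(-19197 - 11384) = -2*(-30581) = 61162)
(r(-181) + R)/(h - 38427) = (-5*(-181) + 61162)/(13611914 - 38427) = (905 + 61162)/13573487 = 62067*(1/13573487) = 62067/13573487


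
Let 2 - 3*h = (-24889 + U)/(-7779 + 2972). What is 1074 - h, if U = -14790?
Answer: 15518219/14421 ≈ 1076.1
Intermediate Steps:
h = -30065/14421 (h = ⅔ - (-24889 - 14790)/(3*(-7779 + 2972)) = ⅔ - (-39679)/(3*(-4807)) = ⅔ - (-39679)*(-1)/(3*4807) = ⅔ - ⅓*39679/4807 = ⅔ - 39679/14421 = -30065/14421 ≈ -2.0848)
1074 - h = 1074 - 1*(-30065/14421) = 1074 + 30065/14421 = 15518219/14421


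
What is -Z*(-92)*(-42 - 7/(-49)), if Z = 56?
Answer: -215648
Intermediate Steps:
-Z*(-92)*(-42 - 7/(-49)) = -56*(-92)*(-42 - 7/(-49)) = -(-5152)*(-42 - 7*(-1)/49) = -(-5152)*(-42 - 1*(-⅐)) = -(-5152)*(-42 + ⅐) = -(-5152)*(-293)/7 = -1*215648 = -215648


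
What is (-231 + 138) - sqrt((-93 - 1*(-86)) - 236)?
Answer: -93 - 9*I*sqrt(3) ≈ -93.0 - 15.588*I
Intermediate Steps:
(-231 + 138) - sqrt((-93 - 1*(-86)) - 236) = -93 - sqrt((-93 + 86) - 236) = -93 - sqrt(-7 - 236) = -93 - sqrt(-243) = -93 - 9*I*sqrt(3)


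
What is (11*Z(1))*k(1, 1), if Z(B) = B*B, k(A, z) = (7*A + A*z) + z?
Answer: 99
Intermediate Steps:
k(A, z) = z + 7*A + A*z
Z(B) = B²
(11*Z(1))*k(1, 1) = (11*1²)*(1 + 7*1 + 1*1) = (11*1)*(1 + 7 + 1) = 11*9 = 99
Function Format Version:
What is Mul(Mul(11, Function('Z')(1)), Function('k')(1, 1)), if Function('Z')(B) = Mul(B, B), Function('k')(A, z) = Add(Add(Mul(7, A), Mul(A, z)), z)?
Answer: 99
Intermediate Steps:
Function('k')(A, z) = Add(z, Mul(7, A), Mul(A, z))
Function('Z')(B) = Pow(B, 2)
Mul(Mul(11, Function('Z')(1)), Function('k')(1, 1)) = Mul(Mul(11, Pow(1, 2)), Add(1, Mul(7, 1), Mul(1, 1))) = Mul(Mul(11, 1), Add(1, 7, 1)) = Mul(11, 9) = 99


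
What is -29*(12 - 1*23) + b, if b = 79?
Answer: 398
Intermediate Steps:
-29*(12 - 1*23) + b = -29*(12 - 1*23) + 79 = -29*(12 - 23) + 79 = -29*(-11) + 79 = 319 + 79 = 398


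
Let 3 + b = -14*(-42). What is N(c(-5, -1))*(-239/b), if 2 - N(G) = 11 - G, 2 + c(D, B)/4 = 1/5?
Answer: 2151/325 ≈ 6.6185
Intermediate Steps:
b = 585 (b = -3 - 14*(-42) = -3 + 588 = 585)
c(D, B) = -36/5 (c(D, B) = -8 + 4/5 = -36/5)
N(G) = -9 + G (N(G) = 2 - (11 - G) = 2 + (-11 + G) = -9 + G)
N(c(-5, -1))*(-239/b) = (-9 - 36/5)*(-239/585) = -(-19359)/(5*585) = -81/5*(-239/585) = 2151/325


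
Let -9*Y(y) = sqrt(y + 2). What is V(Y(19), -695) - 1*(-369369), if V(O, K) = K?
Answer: 368674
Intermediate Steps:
Y(y) = -sqrt(2 + y)/9 (Y(y) = -sqrt(y + 2)/9 = -sqrt(2 + y)/9)
V(Y(19), -695) - 1*(-369369) = -695 - 1*(-369369) = -695 + 369369 = 368674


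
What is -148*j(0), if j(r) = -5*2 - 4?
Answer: 2072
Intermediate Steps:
j(r) = -14 (j(r) = -10 - 4 = -14)
-148*j(0) = -148*(-14) = 2072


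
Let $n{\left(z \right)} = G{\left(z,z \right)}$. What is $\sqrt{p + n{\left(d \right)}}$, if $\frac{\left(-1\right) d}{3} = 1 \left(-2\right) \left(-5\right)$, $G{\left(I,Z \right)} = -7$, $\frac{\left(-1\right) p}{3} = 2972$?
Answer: $i \sqrt{8923} \approx 94.462 i$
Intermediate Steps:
$p = -8916$ ($p = \left(-3\right) 2972 = -8916$)
$d = -30$ ($d = - 3 \cdot 1 \left(-2\right) \left(-5\right) = - 3 \left(\left(-2\right) \left(-5\right)\right) = \left(-3\right) 10 = -30$)
$n{\left(z \right)} = -7$
$\sqrt{p + n{\left(d \right)}} = \sqrt{-8916 - 7} = \sqrt{-8923} = i \sqrt{8923}$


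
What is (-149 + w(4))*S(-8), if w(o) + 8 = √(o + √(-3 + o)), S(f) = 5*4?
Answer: -3140 + 20*√5 ≈ -3095.3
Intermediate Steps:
S(f) = 20
w(o) = -8 + √(o + √(-3 + o))
(-149 + w(4))*S(-8) = (-149 + (-8 + √(4 + √(-3 + 4))))*20 = (-149 + (-8 + √(4 + √1)))*20 = (-149 + (-8 + √(4 + 1)))*20 = (-149 + (-8 + √5))*20 = (-157 + √5)*20 = -3140 + 20*√5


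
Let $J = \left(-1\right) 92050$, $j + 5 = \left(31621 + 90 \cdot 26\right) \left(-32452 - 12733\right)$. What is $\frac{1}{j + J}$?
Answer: $- \frac{1}{1534619840} \approx -6.5163 \cdot 10^{-10}$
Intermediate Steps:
$j = -1534527790$ ($j = -5 + \left(31621 + 90 \cdot 26\right) \left(-32452 - 12733\right) = -5 + \left(31621 + 2340\right) \left(-45185\right) = -5 + 33961 \left(-45185\right) = -5 - 1534527785 = -1534527790$)
$J = -92050$
$\frac{1}{j + J} = \frac{1}{-1534527790 - 92050} = \frac{1}{-1534619840} = - \frac{1}{1534619840}$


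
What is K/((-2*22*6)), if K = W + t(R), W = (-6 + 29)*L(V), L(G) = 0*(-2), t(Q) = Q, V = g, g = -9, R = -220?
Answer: 5/6 ≈ 0.83333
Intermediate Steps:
V = -9
L(G) = 0
W = 0 (W = (-6 + 29)*0 = 23*0 = 0)
K = -220 (K = 0 - 220 = -220)
K/((-2*22*6)) = -220/(-2*22*6) = -220/((-44*6)) = -220/(-264) = -220*(-1/264) = 5/6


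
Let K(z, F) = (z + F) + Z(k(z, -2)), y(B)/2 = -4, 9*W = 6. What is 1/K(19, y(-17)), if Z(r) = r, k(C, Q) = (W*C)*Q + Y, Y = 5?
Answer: -3/28 ≈ -0.10714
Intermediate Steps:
W = ⅔ (W = (⅑)*6 = ⅔ ≈ 0.66667)
k(C, Q) = 5 + 2*C*Q/3 (k(C, Q) = (2*C/3)*Q + 5 = 2*C*Q/3 + 5 = 5 + 2*C*Q/3)
y(B) = -8 (y(B) = 2*(-4) = -8)
K(z, F) = 5 + F - z/3 (K(z, F) = (z + F) + (5 + (⅔)*z*(-2)) = (F + z) + (5 - 4*z/3) = 5 + F - z/3)
1/K(19, y(-17)) = 1/(5 - 8 - ⅓*19) = 1/(5 - 8 - 19/3) = 1/(-28/3) = -3/28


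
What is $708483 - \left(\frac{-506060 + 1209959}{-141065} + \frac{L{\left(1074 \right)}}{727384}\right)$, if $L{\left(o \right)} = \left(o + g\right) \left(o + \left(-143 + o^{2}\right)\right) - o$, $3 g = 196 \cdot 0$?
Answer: $\frac{18130484782509009}{25652105990} \approx 7.0678 \cdot 10^{5}$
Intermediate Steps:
$g = 0$ ($g = \frac{196 \cdot 0}{3} = \frac{1}{3} \cdot 0 = 0$)
$L{\left(o \right)} = - o + o \left(-143 + o + o^{2}\right)$ ($L{\left(o \right)} = \left(o + 0\right) \left(o + \left(-143 + o^{2}\right)\right) - o = o \left(-143 + o + o^{2}\right) - o = - o + o \left(-143 + o + o^{2}\right)$)
$708483 - \left(\frac{-506060 + 1209959}{-141065} + \frac{L{\left(1074 \right)}}{727384}\right) = 708483 - \left(\frac{-506060 + 1209959}{-141065} + \frac{1074 \left(-144 + 1074 + 1074^{2}\right)}{727384}\right) = 708483 - \left(703899 \left(- \frac{1}{141065}\right) + 1074 \left(-144 + 1074 + 1153476\right) \frac{1}{727384}\right) = 708483 - \left(- \frac{703899}{141065} + 1074 \cdot 1154406 \cdot \frac{1}{727384}\right) = 708483 - \left(- \frac{703899}{141065} + 1239832044 \cdot \frac{1}{727384}\right) = 708483 - \left(- \frac{703899}{141065} + \frac{309958011}{181846}\right) = 708483 - \frac{43596225604161}{25652105990} = \frac{18130484782509009}{25652105990}$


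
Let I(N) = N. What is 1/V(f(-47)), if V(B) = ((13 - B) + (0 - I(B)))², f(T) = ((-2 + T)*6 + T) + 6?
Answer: 1/466489 ≈ 2.1437e-6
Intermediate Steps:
f(T) = -6 + 7*T (f(T) = ((-12 + 6*T) + T) + 6 = (-12 + 7*T) + 6 = -6 + 7*T)
V(B) = (13 - 2*B)² (V(B) = ((13 - B) + (0 - B))² = ((13 - B) - B)² = (13 - 2*B)²)
1/V(f(-47)) = 1/((-13 + 2*(-6 + 7*(-47)))²) = 1/((-13 + 2*(-6 - 329))²) = 1/((-13 + 2*(-335))²) = 1/((-13 - 670)²) = 1/((-683)²) = 1/466489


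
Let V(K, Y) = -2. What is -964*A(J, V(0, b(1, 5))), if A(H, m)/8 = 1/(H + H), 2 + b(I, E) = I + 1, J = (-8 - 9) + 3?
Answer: 1928/7 ≈ 275.43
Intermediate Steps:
J = -14 (J = -17 + 3 = -14)
b(I, E) = -1 + I (b(I, E) = -2 + (I + 1) = -2 + (1 + I) = -1 + I)
A(H, m) = 4/H (A(H, m) = 8/(H + H) = 8/((2*H)) = 8*(1/(2*H)) = 4/H)
-964*A(J, V(0, b(1, 5))) = -3856/(-14) = -3856*(-1)/14 = -964*(-2/7) = 1928/7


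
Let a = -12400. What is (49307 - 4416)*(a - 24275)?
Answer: -1646377425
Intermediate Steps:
(49307 - 4416)*(a - 24275) = (49307 - 4416)*(-12400 - 24275) = 44891*(-36675) = -1646377425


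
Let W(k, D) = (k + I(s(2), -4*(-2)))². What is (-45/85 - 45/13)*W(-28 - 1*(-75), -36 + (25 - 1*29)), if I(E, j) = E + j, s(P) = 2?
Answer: -2865618/221 ≈ -12967.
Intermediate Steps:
W(k, D) = (10 + k)² (W(k, D) = (k + (2 - 4*(-2)))² = (k + (2 + 8))² = (k + 10)² = (10 + k)²)
(-45/85 - 45/13)*W(-28 - 1*(-75), -36 + (25 - 1*29)) = (-45/85 - 45/13)*(10 + (-28 - 1*(-75)))² = (-45*1/85 - 45*1/13)*(10 + (-28 + 75))² = (-9/17 - 45/13)*(10 + 47)² = -882/221*57² = -882/221*3249 = -2865618/221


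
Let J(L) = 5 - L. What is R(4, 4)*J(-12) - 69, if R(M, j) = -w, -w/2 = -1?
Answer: -103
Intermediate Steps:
w = 2 (w = -2*(-1) = 2)
R(M, j) = -2 (R(M, j) = -1*2 = -2)
R(4, 4)*J(-12) - 69 = -2*(5 - 1*(-12)) - 69 = -2*(5 + 12) - 69 = -2*17 - 69 = -34 - 69 = -103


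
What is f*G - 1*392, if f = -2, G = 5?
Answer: -402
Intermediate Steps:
f*G - 1*392 = -2*5 - 1*392 = -10 - 392 = -402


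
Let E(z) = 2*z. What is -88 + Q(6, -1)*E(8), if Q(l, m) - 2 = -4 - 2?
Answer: -152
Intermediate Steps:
Q(l, m) = -4 (Q(l, m) = 2 + (-4 - 2) = 2 - 6 = -4)
-88 + Q(6, -1)*E(8) = -88 - 8*8 = -88 - 4*16 = -88 - 64 = -152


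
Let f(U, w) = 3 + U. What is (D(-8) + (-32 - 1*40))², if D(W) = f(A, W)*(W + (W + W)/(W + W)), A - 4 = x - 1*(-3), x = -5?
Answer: 11449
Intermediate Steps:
A = 2 (A = 4 + (-5 - 1*(-3)) = 4 + (-5 + 3) = 4 - 2 = 2)
D(W) = 5 + 5*W (D(W) = (3 + 2)*(W + (W + W)/(W + W)) = 5*(W + (2*W)/((2*W))) = 5*(W + (2*W)*(1/(2*W))) = 5*(W + 1) = 5*(1 + W) = 5 + 5*W)
(D(-8) + (-32 - 1*40))² = ((5 + 5*(-8)) + (-32 - 1*40))² = ((5 - 40) + (-32 - 40))² = (-35 - 72)² = (-107)² = 11449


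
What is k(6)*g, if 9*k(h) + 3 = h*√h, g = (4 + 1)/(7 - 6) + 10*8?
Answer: -85/3 + 170*√6/3 ≈ 110.47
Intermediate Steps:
g = 85 (g = 5/1 + 80 = 5*1 + 80 = 5 + 80 = 85)
k(h) = -⅓ + h^(3/2)/9 (k(h) = -⅓ + (h*√h)/9 = -⅓ + h^(3/2)/9)
k(6)*g = (-⅓ + 6^(3/2)/9)*85 = (-⅓ + (6*√6)/9)*85 = (-⅓ + 2*√6/3)*85 = -85/3 + 170*√6/3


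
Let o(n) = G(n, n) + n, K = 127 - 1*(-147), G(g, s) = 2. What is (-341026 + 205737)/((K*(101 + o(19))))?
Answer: -135289/33428 ≈ -4.0472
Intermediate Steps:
K = 274 (K = 127 + 147 = 274)
o(n) = 2 + n
(-341026 + 205737)/((K*(101 + o(19)))) = (-341026 + 205737)/((274*(101 + (2 + 19)))) = -135289*1/(274*(101 + 21)) = -135289/(274*122) = -135289/33428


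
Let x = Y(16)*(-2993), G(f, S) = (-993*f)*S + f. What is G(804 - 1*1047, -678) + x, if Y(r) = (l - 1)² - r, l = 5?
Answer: -163600965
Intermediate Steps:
Y(r) = 16 - r (Y(r) = (5 - 1)² - r = 4² - r = 16 - r)
G(f, S) = f - 993*S*f (G(f, S) = -993*S*f + f = f - 993*S*f)
x = 0 (x = (16 - 1*16)*(-2993) = (16 - 16)*(-2993) = 0*(-2993) = 0)
G(804 - 1*1047, -678) + x = (804 - 1*1047)*(1 - 993*(-678)) + 0 = (804 - 1047)*(1 + 673254) + 0 = -243*673255 + 0 = -163600965 + 0 = -163600965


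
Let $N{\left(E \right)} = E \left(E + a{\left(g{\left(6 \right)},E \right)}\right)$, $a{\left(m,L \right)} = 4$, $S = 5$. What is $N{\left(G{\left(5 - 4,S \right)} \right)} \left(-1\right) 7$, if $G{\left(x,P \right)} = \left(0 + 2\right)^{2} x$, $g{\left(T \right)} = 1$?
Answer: $-224$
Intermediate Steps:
$G{\left(x,P \right)} = 4 x$ ($G{\left(x,P \right)} = 2^{2} x = 4 x$)
$N{\left(E \right)} = E \left(4 + E\right)$ ($N{\left(E \right)} = E \left(E + 4\right) = E \left(4 + E\right)$)
$N{\left(G{\left(5 - 4,S \right)} \right)} \left(-1\right) 7 = 4 \left(5 - 4\right) \left(4 + 4 \left(5 - 4\right)\right) \left(-1\right) 7 = 4 \cdot 1 \left(4 + 4 \cdot 1\right) \left(-1\right) 7 = 4 \left(4 + 4\right) \left(-1\right) 7 = 4 \cdot 8 \left(-1\right) 7 = 32 \left(-1\right) 7 = \left(-32\right) 7 = -224$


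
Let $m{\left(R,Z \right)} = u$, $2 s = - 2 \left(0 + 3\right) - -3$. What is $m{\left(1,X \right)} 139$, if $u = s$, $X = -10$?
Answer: $- \frac{417}{2} \approx -208.5$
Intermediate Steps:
$s = - \frac{3}{2}$ ($s = \frac{- 2 \left(0 + 3\right) - -3}{2} = \frac{\left(-2\right) 3 + 3}{2} = \frac{-6 + 3}{2} = \frac{1}{2} \left(-3\right) = - \frac{3}{2} \approx -1.5$)
$u = - \frac{3}{2} \approx -1.5$
$m{\left(R,Z \right)} = - \frac{3}{2}$
$m{\left(1,X \right)} 139 = \left(- \frac{3}{2}\right) 139 = - \frac{417}{2}$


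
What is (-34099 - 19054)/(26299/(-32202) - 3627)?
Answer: 1711632906/116822953 ≈ 14.652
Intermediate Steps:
(-34099 - 19054)/(26299/(-32202) - 3627) = -53153/(26299*(-1/32202) - 3627) = -53153/(-26299/32202 - 3627) = -53153/(-116822953/32202) = -53153*(-32202/116822953) = 1711632906/116822953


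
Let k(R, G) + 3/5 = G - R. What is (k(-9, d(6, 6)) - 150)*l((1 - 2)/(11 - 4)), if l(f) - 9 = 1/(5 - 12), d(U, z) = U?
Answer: -42036/35 ≈ -1201.0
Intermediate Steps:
l(f) = 62/7 (l(f) = 9 + 1/(5 - 12) = 9 + 1/(-7) = 9 - 1/7 = 62/7)
k(R, G) = -3/5 + G - R (k(R, G) = -3/5 + (G - R) = -3/5 + G - R)
(k(-9, d(6, 6)) - 150)*l((1 - 2)/(11 - 4)) = ((-3/5 + 6 - 1*(-9)) - 150)*(62/7) = ((-3/5 + 6 + 9) - 150)*(62/7) = (72/5 - 150)*(62/7) = -678/5*62/7 = -42036/35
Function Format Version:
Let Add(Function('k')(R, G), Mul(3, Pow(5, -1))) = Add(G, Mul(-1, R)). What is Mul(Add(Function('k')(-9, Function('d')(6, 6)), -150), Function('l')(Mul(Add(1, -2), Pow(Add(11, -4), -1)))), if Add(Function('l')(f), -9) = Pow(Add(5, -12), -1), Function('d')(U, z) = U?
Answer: Rational(-42036, 35) ≈ -1201.0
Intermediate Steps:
Function('l')(f) = Rational(62, 7) (Function('l')(f) = Add(9, Pow(Add(5, -12), -1)) = Add(9, Pow(-7, -1)) = Add(9, Rational(-1, 7)) = Rational(62, 7))
Function('k')(R, G) = Add(Rational(-3, 5), G, Mul(-1, R)) (Function('k')(R, G) = Add(Rational(-3, 5), Add(G, Mul(-1, R))) = Add(Rational(-3, 5), G, Mul(-1, R)))
Mul(Add(Function('k')(-9, Function('d')(6, 6)), -150), Function('l')(Mul(Add(1, -2), Pow(Add(11, -4), -1)))) = Mul(Add(Add(Rational(-3, 5), 6, Mul(-1, -9)), -150), Rational(62, 7)) = Mul(Add(Add(Rational(-3, 5), 6, 9), -150), Rational(62, 7)) = Mul(Add(Rational(72, 5), -150), Rational(62, 7)) = Mul(Rational(-678, 5), Rational(62, 7)) = Rational(-42036, 35)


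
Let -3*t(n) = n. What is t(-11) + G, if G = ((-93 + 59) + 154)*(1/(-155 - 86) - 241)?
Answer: -20906869/723 ≈ -28917.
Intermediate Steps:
t(n) = -n/3
G = -6969840/241 (G = (-34 + 154)*(1/(-241) - 241) = 120*(-1/241 - 241) = 120*(-58082/241) = -6969840/241 ≈ -28921.)
t(-11) + G = -⅓*(-11) - 6969840/241 = 11/3 - 6969840/241 = -20906869/723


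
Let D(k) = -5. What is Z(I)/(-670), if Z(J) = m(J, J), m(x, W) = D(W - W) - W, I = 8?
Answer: 13/670 ≈ 0.019403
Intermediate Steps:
m(x, W) = -5 - W
Z(J) = -5 - J
Z(I)/(-670) = (-5 - 1*8)/(-670) = (-5 - 8)*(-1/670) = -13*(-1/670) = 13/670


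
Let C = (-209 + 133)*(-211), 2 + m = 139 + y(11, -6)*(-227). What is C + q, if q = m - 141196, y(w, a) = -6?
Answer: -123661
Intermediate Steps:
m = 1499 (m = -2 + (139 - 6*(-227)) = -2 + (139 + 1362) = -2 + 1501 = 1499)
q = -139697 (q = 1499 - 141196 = -139697)
C = 16036 (C = -76*(-211) = 16036)
C + q = 16036 - 139697 = -123661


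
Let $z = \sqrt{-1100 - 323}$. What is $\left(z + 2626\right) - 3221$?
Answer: $-595 + i \sqrt{1423} \approx -595.0 + 37.723 i$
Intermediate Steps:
$z = i \sqrt{1423}$ ($z = \sqrt{-1423} = i \sqrt{1423} \approx 37.723 i$)
$\left(z + 2626\right) - 3221 = \left(i \sqrt{1423} + 2626\right) - 3221 = \left(2626 + i \sqrt{1423}\right) - 3221 = -595 + i \sqrt{1423}$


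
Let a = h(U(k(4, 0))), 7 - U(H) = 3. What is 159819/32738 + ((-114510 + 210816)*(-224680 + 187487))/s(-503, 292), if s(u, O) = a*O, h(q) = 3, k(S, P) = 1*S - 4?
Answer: -4886016614140/1194937 ≈ -4.0889e+6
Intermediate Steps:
k(S, P) = -4 + S (k(S, P) = S - 4 = -4 + S)
U(H) = 4 (U(H) = 7 - 1*3 = 7 - 3 = 4)
a = 3
s(u, O) = 3*O
159819/32738 + ((-114510 + 210816)*(-224680 + 187487))/s(-503, 292) = 159819/32738 + ((-114510 + 210816)*(-224680 + 187487))/((3*292)) = 159819*(1/32738) + (96306*(-37193))/876 = 159819/32738 - 3581909058*1/876 = 159819/32738 - 596984843/146 = -4886016614140/1194937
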